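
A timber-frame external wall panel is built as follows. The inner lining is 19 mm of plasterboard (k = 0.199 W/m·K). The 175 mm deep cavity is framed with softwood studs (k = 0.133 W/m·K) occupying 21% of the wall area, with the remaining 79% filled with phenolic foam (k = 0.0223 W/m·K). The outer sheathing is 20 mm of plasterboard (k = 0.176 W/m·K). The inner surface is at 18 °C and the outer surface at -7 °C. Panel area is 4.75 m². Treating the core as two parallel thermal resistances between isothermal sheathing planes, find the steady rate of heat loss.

Sheathing layers in series; stud and cavity paths in parallel between them.
R_inner = 0.019/(0.199×4.75) = 0.0201 K/W
R_stud  = 0.175/(0.133×0.21×4.75) = 1.319 K/W
R_cav   = 0.175/(0.0223×0.79×4.75) = 2.091 K/W
1/R_core = 1/R_stud + 1/R_cav → R_core = 0.8089 K/W
R_outer = 0.02/(0.176×4.75) = 0.02392 K/W
R_total = 0.8529 K/W
Q = ΔT/R_total = 25/0.8529

Q ≈ 29.3 W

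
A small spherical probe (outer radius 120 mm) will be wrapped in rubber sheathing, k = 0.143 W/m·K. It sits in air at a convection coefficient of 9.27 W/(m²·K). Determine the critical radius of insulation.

r_cr ≈ 30.9 mm

For a sphere r_cr = 2k/h = 2×0.143/9.27
r_cr = 30.9 mm; since the bare radius (120 mm) is above r_cr, any added insulation will reduce heat loss.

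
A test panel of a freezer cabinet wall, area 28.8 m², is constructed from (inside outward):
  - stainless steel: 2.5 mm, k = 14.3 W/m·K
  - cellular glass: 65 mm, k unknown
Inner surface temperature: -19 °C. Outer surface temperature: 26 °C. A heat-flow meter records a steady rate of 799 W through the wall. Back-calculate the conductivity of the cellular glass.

k ≈ 0.0401 W/(m·K)

Thermal resistances in series:
R_stainless steel = L/(kA) = 0.0025/(14.3×28.8) = 6.07×10^-6 K/W
Sum of known resistances R_other = 6.07×10^-6 K/W
Total R = ΔT/Q = 45/799 = 0.05632 K/W
R_cellular glass = R_total − R_other = 0.05631 K/W
k = L/(R·A) = 0.065/(0.05631×28.8)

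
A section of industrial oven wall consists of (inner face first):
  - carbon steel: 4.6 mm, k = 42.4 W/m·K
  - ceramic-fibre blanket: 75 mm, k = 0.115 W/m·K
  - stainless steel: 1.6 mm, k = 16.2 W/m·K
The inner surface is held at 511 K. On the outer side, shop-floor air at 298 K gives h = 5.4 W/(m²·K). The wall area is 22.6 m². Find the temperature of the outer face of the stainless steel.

T ≈ 345 K

Treating each layer as a thermal resistance in series:
R_carbon steel = L/(kA) = 0.0046/(42.4×22.6) = 4.8×10^-6 K/W
R_ceramic-fibre blanket = L/(kA) = 0.075/(0.115×22.6) = 0.02886 K/W
R_stainless steel = L/(kA) = 0.0016/(16.2×22.6) = 4.37×10^-6 K/W
R_outer film = 1/(h_o·A) = 1/(5.4×22.6) = 0.008194 K/W
R_total = 0.03706 K/W;  Q = ΔT/R_total = 213/0.03706 = 5747 W
T_interface = T_inner − Q·ΣR(inner→interface) = 511 − 5750×0.02887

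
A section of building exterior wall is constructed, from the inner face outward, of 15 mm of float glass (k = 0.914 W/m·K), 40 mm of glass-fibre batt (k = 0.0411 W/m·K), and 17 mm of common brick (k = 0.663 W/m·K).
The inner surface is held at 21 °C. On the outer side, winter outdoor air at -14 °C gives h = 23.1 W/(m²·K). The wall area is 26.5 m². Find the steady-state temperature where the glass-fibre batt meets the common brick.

T ≈ -11.7 °C

Treating each layer as a thermal resistance in series:
R_float glass = L/(kA) = 0.015/(0.914×26.5) = 6.193×10^-4 K/W
R_glass-fibre batt = L/(kA) = 0.04/(0.0411×26.5) = 0.03673 K/W
R_common brick = L/(kA) = 0.017/(0.663×26.5) = 9.676×10^-4 K/W
R_outer film = 1/(h_o·A) = 1/(23.1×26.5) = 0.001634 K/W
R_total = 0.03995 K/W;  Q = ΔT/R_total = 35/0.03995 = 876.2 W
T_interface = T_inner − Q·ΣR(inner→interface) = 21 − 876×0.03735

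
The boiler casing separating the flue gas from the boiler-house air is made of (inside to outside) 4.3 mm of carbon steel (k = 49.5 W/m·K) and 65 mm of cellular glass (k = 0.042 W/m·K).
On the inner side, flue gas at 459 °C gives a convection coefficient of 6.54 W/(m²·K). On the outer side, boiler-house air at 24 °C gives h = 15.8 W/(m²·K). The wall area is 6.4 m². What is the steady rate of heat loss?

Q ≈ 1580 W

Using the resistance-network approach (series):
R_inner film = 1/(h_i·A) = 1/(6.54×6.4) = 0.02389 K/W
R_carbon steel = L/(kA) = 0.0043/(49.5×6.4) = 1.357×10^-5 K/W
R_cellular glass = L/(kA) = 0.065/(0.042×6.4) = 0.2418 K/W
R_outer film = 1/(h_o·A) = 1/(15.8×6.4) = 0.009889 K/W
R_total = 0.2756 K/W
Q = ΔT / R_total = 435 / 0.2756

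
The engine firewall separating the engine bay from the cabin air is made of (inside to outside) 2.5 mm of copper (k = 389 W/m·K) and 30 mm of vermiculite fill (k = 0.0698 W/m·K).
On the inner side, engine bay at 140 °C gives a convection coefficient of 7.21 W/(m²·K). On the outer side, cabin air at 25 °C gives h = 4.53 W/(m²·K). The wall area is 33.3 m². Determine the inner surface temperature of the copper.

Thermal resistances in series:
R_inner film = 1/(h_i·A) = 1/(7.21×33.3) = 0.004165 K/W
R_copper = L/(kA) = 0.0025/(389×33.3) = 1.93×10^-7 K/W
R_vermiculite fill = L/(kA) = 0.03/(0.0698×33.3) = 0.01291 K/W
R_outer film = 1/(h_o·A) = 1/(4.53×33.3) = 0.006629 K/W
R_total = 0.0237 K/W;  Q = ΔT/R_total = 115/0.0237 = 4852 W
T_interface = T_inner − Q·ΣR(inner→interface) = 140 − 4850×0.004165

T ≈ 120 °C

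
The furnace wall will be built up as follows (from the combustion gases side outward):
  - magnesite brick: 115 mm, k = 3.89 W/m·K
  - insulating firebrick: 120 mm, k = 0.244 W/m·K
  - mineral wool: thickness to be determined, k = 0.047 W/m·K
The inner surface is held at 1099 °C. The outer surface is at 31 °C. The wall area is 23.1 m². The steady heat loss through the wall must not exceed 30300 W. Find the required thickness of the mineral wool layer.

L ≈ 13.8 mm

Treating each layer as a thermal resistance in series:
R_magnesite brick = L/(kA) = 0.115/(3.89×23.1) = 0.00128 K/W
R_insulating firebrick = L/(kA) = 0.12/(0.244×23.1) = 0.02129 K/W
Sum of the known resistances R_other = 0.02257 K/W
Required total resistance R_tot = ΔT/Q_allow = 1068/30300 = 0.03525 K/W
R_mineral wool = R_tot − R_other = 0.01268 K/W
L = R·k·A = 0.01268×0.047×23.1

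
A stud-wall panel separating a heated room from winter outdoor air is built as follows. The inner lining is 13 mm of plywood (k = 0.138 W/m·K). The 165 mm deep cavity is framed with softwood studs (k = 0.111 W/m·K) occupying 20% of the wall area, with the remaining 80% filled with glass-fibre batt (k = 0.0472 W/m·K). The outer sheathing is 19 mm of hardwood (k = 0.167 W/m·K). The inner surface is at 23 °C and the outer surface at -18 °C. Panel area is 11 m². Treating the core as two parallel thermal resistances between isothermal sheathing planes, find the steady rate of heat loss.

Q ≈ 152 W

Sheathing layers in series; stud and cavity paths in parallel between them.
R_inner = 0.013/(0.138×11) = 0.008564 K/W
R_stud  = 0.165/(0.111×0.2×11) = 0.6757 K/W
R_cav   = 0.165/(0.0472×0.8×11) = 0.3972 K/W
1/R_core = 1/R_stud + 1/R_cav → R_core = 0.2502 K/W
R_outer = 0.019/(0.167×11) = 0.01034 K/W
R_total = 0.2691 K/W
Q = ΔT/R_total = 41/0.2691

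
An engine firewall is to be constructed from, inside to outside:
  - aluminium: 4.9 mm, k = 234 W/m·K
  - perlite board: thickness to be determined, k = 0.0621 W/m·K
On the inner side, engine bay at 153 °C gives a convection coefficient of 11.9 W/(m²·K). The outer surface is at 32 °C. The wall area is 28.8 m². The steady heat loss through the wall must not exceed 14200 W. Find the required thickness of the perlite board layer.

Using the resistance-network approach (series):
R_inner film = 1/(h_i·A) = 1/(11.9×28.8) = 0.002918 K/W
R_aluminium = L/(kA) = 0.0049/(234×28.8) = 7.271×10^-7 K/W
Sum of the known resistances R_other = 0.002919 K/W
Required total resistance R_tot = ΔT/Q_allow = 121/14200 = 0.008521 K/W
R_perlite board = R_tot − R_other = 0.005603 K/W
L = R·k·A = 0.005603×0.0621×28.8

L ≈ 10 mm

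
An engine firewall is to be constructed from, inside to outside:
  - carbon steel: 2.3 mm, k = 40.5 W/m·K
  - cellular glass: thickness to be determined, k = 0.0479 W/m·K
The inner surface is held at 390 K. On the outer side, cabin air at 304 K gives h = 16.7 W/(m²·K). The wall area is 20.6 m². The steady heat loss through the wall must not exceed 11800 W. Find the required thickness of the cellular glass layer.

L ≈ 4.32 mm

Model the wall as resistances in series:
R_carbon steel = L/(kA) = 0.0023/(40.5×20.6) = 2.757×10^-6 K/W
R_outer film = 1/(h_o·A) = 1/(16.7×20.6) = 0.002907 K/W
Sum of the known resistances R_other = 0.00291 K/W
Required total resistance R_tot = ΔT/Q_allow = 86/11800 = 0.007288 K/W
R_cellular glass = R_tot − R_other = 0.004379 K/W
L = R·k·A = 0.004379×0.0479×20.6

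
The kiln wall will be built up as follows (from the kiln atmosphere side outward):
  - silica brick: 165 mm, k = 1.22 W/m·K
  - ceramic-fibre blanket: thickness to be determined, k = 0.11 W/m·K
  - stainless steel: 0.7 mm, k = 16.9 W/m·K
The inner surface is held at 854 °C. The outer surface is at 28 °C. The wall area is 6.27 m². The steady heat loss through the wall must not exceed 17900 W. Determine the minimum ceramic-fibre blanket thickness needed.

L ≈ 16.9 mm

Model the wall as resistances in series:
R_silica brick = L/(kA) = 0.165/(1.22×6.27) = 0.02157 K/W
R_stainless steel = L/(kA) = 0.0007/(16.9×6.27) = 6.606×10^-6 K/W
Sum of the known resistances R_other = 0.02158 K/W
Required total resistance R_tot = ΔT/Q_allow = 826/17900 = 0.04615 K/W
R_ceramic-fibre blanket = R_tot − R_other = 0.02457 K/W
L = R·k·A = 0.02457×0.11×6.27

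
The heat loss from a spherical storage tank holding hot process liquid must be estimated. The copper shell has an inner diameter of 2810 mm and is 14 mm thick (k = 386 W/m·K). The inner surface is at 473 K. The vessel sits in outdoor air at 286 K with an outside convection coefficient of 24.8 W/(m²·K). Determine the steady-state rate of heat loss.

For a spherical shell R = (1/r₁ − 1/r₂)/(4πk); film R = 1/(h·4πr²). In series:
R_copper shell = (1/1.405 − 1/1.419)/(4π×386) = 1.448×10^-6 K/W
R_outer film = 1/(h·4πr_o²) = 1/(24.8×4π×1.419²) = 0.001594 K/W
R_total = 0.001595 K/W
Q = ΔT/R_total = 187/0.001595

Q ≈ 117000 W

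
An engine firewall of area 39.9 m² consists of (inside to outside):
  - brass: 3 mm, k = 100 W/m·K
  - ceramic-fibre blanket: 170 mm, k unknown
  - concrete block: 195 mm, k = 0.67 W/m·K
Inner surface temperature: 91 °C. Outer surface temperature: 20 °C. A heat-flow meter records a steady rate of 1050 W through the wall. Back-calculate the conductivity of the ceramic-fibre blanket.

k ≈ 0.0706 W/(m·K)

Using the resistance-network approach (series):
R_brass = L/(kA) = 0.003/(100×39.9) = 7.519×10^-7 K/W
R_concrete block = L/(kA) = 0.195/(0.67×39.9) = 0.007294 K/W
Sum of known resistances R_other = 0.007295 K/W
Total R = ΔT/Q = 71/1050 = 0.06762 K/W
R_ceramic-fibre blanket = R_total − R_other = 0.06032 K/W
k = L/(R·A) = 0.17/(0.06032×39.9)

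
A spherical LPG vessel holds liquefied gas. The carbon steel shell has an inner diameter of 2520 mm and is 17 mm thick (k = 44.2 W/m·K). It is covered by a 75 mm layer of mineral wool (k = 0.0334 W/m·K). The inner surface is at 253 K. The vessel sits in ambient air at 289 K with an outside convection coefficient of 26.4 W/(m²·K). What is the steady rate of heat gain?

Q ≈ 342 W

Each spherical layer contributes R = (1/r_i − 1/r_o)/(4πk):
R_carbon steel shell = (1/1.26 − 1/1.277)/(4π×44.2) = 1.902×10^-5 K/W
R_mineral wool = (1/1.277 − 1/1.352)/(4π×0.0334) = 0.1035 K/W
R_outer film = 1/(h·4πr_o²) = 1/(26.4×4π×1.352²) = 0.001649 K/W
R_total = 0.1052 K/W
Q = ΔT/R_total = 36/0.1052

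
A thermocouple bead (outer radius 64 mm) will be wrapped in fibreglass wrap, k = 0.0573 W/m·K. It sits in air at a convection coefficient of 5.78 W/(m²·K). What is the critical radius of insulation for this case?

r_cr ≈ 19.8 mm

For a sphere r_cr = 2k/h = 2×0.0573/5.78
r_cr = 19.8 mm; since the bare radius (64 mm) is above r_cr, any added insulation will reduce heat loss.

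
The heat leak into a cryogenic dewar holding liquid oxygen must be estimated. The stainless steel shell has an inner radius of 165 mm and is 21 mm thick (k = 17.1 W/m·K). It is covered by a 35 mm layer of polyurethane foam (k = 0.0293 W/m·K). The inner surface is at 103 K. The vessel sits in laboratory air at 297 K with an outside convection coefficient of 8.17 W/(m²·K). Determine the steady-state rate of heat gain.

Q ≈ 77.1 W

For a spherical shell R = (1/r₁ − 1/r₂)/(4πk); film R = 1/(h·4πr²). In series:
R_stainless steel shell = (1/0.165 − 1/0.186)/(4π×17.1) = 0.003184 K/W
R_polyurethane foam = (1/0.186 − 1/0.221)/(4π×0.0293) = 2.313 K/W
R_outer film = 1/(h·4πr_o²) = 1/(8.17×4π×0.221²) = 0.1994 K/W
R_total = 2.515 K/W
Q = ΔT/R_total = 194/2.515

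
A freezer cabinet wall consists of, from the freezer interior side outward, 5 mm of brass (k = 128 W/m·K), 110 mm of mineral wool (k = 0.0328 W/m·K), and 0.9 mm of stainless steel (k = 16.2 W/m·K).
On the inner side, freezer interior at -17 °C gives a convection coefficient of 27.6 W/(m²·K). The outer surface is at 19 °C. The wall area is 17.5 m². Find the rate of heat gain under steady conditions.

Q ≈ 186 W

Series thermal resistances:
R_inner film = 1/(h_i·A) = 1/(27.6×17.5) = 0.00207 K/W
R_brass = L/(kA) = 0.005/(128×17.5) = 2.232×10^-6 K/W
R_mineral wool = L/(kA) = 0.11/(0.0328×17.5) = 0.1916 K/W
R_stainless steel = L/(kA) = 0.0009/(16.2×17.5) = 3.175×10^-6 K/W
R_total = 0.1937 K/W
Q = ΔT / R_total = 36 / 0.1937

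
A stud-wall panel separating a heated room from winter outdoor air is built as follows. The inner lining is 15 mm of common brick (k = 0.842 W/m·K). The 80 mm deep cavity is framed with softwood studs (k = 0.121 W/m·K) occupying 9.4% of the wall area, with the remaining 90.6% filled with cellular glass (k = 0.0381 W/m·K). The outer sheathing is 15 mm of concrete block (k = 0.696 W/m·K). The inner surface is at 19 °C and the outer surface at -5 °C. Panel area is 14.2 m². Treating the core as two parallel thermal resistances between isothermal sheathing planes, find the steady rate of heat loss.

Sheathing layers in series; stud and cavity paths in parallel between them.
R_inner = 0.015/(0.842×14.2) = 0.001255 K/W
R_stud  = 0.08/(0.121×0.094×14.2) = 0.4953 K/W
R_cav   = 0.08/(0.0381×0.906×14.2) = 0.1632 K/W
1/R_core = 1/R_stud + 1/R_cav → R_core = 0.1228 K/W
R_outer = 0.015/(0.696×14.2) = 0.001518 K/W
R_total = 0.1255 K/W
Q = ΔT/R_total = 24/0.1255

Q ≈ 191 W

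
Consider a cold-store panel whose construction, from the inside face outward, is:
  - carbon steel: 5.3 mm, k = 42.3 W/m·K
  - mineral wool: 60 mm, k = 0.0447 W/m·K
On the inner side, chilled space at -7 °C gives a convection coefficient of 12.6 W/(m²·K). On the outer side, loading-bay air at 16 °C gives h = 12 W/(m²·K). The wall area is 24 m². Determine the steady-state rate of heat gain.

Treating each layer as a thermal resistance in series:
R_inner film = 1/(h_i·A) = 1/(12.6×24) = 0.003307 K/W
R_carbon steel = L/(kA) = 0.0053/(42.3×24) = 5.221×10^-6 K/W
R_mineral wool = L/(kA) = 0.06/(0.0447×24) = 0.05593 K/W
R_outer film = 1/(h_o·A) = 1/(12×24) = 0.003472 K/W
R_total = 0.06271 K/W
Q = ΔT / R_total = 23 / 0.06271

Q ≈ 367 W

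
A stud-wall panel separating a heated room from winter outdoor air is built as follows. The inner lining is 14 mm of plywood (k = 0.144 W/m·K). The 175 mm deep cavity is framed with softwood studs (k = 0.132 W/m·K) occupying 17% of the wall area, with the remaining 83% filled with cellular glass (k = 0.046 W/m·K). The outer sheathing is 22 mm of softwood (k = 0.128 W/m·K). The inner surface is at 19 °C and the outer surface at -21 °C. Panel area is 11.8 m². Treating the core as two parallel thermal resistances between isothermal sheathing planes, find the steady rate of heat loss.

Q ≈ 150 W

Sheathing layers in series; stud and cavity paths in parallel between them.
R_inner = 0.014/(0.144×11.8) = 0.008239 K/W
R_stud  = 0.175/(0.132×0.17×11.8) = 0.6609 K/W
R_cav   = 0.175/(0.046×0.83×11.8) = 0.3884 K/W
1/R_core = 1/R_stud + 1/R_cav → R_core = 0.2446 K/W
R_outer = 0.022/(0.128×11.8) = 0.01457 K/W
R_total = 0.2675 K/W
Q = ΔT/R_total = 40/0.2675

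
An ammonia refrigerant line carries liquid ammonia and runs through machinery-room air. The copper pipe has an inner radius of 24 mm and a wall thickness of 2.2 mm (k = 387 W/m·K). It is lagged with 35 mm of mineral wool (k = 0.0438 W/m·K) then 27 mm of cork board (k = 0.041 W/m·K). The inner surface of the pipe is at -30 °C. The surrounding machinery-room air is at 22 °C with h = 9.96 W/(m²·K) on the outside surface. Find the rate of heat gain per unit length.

q′ ≈ 11.1 W/m

Cylindrical conduction, so R = ln(r₂/r₁)/(2πkL) per layer, in series:
R_copper pipe wall = ln(26.2/24)/(2π×387×1) = 3.607×10^-5 K/W
R_mineral wool = ln(61.2/26.2)/(2π×0.0438×1) = 3.083 K/W
R_cork board = ln(88.2/61.2)/(2π×0.041×1) = 1.419 K/W
R_outer film = 1/(h_o·2πr_oL) = 1/(9.96×2π×0.0882×1) = 0.1812 K/W
R_total = 4.683 K/W
Q = ΔT/R_total = 52/4.683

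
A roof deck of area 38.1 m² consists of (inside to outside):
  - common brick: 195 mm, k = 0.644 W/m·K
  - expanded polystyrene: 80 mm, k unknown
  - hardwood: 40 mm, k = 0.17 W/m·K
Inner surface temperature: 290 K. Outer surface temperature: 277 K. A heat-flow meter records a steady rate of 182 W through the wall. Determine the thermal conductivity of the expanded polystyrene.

k ≈ 0.0366 W/(m·K)

Thermal resistances in series:
R_common brick = L/(kA) = 0.195/(0.644×38.1) = 0.007947 K/W
R_hardwood = L/(kA) = 0.04/(0.17×38.1) = 0.006176 K/W
Sum of known resistances R_other = 0.01412 K/W
Total R = ΔT/Q = 13/182 = 0.07143 K/W
R_expanded polystyrene = R_total − R_other = 0.05731 K/W
k = L/(R·A) = 0.08/(0.05731×38.1)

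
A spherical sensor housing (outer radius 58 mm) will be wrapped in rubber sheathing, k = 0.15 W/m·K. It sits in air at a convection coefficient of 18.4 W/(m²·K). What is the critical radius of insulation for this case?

r_cr ≈ 16.3 mm

For a sphere r_cr = 2k/h = 2×0.15/18.4
r_cr = 16.3 mm; since the bare radius (58 mm) is above r_cr, any added insulation will reduce heat loss.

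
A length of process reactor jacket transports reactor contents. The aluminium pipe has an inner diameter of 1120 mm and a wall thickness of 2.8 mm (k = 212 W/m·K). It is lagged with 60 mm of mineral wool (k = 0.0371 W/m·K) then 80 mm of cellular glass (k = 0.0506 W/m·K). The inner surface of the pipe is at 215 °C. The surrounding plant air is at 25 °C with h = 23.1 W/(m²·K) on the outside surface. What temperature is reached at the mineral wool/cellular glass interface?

T ≈ 115 °C

Per-layer cylindrical resistances, series-summed:
R_aluminium pipe wall = ln(562.8/560)/(2π×212×1) = 3.744×10^-6 K/W
R_mineral wool = ln(622.8/562.8)/(2π×0.0371×1) = 0.4346 K/W
R_cellular glass = ln(702.8/622.8)/(2π×0.0506×1) = 0.3801 K/W
R_outer film = 1/(h_o·2πr_oL) = 1/(23.1×2π×0.7028×1) = 0.009803 K/W
R_total = 0.8245 K/W
Q = ΔT/R_total = 190/0.8245
Q = 230 W/m
T_interface = T_inner − Q·ΣR(inner→interface) = 215 − 230×0.4346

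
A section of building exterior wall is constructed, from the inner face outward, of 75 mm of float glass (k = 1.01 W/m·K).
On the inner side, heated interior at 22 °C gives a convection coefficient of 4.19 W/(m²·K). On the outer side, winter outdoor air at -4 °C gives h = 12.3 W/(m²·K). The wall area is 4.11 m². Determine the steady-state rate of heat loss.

Using the resistance-network approach (series):
R_inner film = 1/(h_i·A) = 1/(4.19×4.11) = 0.05807 K/W
R_float glass = L/(kA) = 0.075/(1.01×4.11) = 0.01807 K/W
R_outer film = 1/(h_o·A) = 1/(12.3×4.11) = 0.01978 K/W
R_total = 0.09592 K/W
Q = ΔT / R_total = 26 / 0.09592

Q ≈ 271 W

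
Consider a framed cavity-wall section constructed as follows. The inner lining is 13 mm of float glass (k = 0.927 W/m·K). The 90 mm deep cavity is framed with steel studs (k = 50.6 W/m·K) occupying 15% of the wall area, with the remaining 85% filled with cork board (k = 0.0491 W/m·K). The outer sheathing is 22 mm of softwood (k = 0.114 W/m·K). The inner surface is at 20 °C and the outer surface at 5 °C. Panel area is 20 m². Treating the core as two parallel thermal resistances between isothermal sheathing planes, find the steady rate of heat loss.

Sheathing layers in series; stud and cavity paths in parallel between them.
R_inner = 0.013/(0.927×20) = 7.012×10^-4 K/W
R_stud  = 0.09/(50.6×0.15×20) = 5.929×10^-4 K/W
R_cav   = 0.09/(0.0491×0.85×20) = 0.1078 K/W
1/R_core = 1/R_stud + 1/R_cav → R_core = 5.896×10^-4 K/W
R_outer = 0.022/(0.114×20) = 0.009649 K/W
R_total = 0.01094 K/W
Q = ΔT/R_total = 15/0.01094

Q ≈ 1370 W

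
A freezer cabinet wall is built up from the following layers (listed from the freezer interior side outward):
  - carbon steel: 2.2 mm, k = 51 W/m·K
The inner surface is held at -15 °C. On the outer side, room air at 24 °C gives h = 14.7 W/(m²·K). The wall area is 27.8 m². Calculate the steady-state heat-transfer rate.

Using the resistance-network approach (series):
R_carbon steel = L/(kA) = 0.0022/(51×27.8) = 1.552×10^-6 K/W
R_outer film = 1/(h_o·A) = 1/(14.7×27.8) = 0.002447 K/W
R_total = 0.002449 K/W
Q = ΔT / R_total = 39 / 0.002449

Q ≈ 15900 W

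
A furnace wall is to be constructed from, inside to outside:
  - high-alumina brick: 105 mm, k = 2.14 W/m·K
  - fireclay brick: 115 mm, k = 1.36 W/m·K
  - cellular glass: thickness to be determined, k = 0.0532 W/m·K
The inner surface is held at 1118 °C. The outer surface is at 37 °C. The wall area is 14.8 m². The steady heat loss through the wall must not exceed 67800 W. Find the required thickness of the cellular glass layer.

L ≈ 5.44 mm

Using the resistance-network approach (series):
R_high-alumina brick = L/(kA) = 0.105/(2.14×14.8) = 0.003315 K/W
R_fireclay brick = L/(kA) = 0.115/(1.36×14.8) = 0.005713 K/W
Sum of the known resistances R_other = 0.009029 K/W
Required total resistance R_tot = ΔT/Q_allow = 1081/67800 = 0.01594 K/W
R_cellular glass = R_tot − R_other = 0.006915 K/W
L = R·k·A = 0.006915×0.0532×14.8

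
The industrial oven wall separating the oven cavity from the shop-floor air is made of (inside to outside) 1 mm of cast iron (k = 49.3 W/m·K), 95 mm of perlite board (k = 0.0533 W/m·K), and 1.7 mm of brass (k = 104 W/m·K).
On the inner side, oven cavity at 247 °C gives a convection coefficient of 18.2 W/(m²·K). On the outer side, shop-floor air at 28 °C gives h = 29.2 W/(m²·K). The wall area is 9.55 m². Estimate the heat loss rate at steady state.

Series thermal resistances:
R_inner film = 1/(h_i·A) = 1/(18.2×9.55) = 0.005753 K/W
R_cast iron = L/(kA) = 0.001/(49.3×9.55) = 2.124×10^-6 K/W
R_perlite board = L/(kA) = 0.095/(0.0533×9.55) = 0.1866 K/W
R_brass = L/(kA) = 0.0017/(104×9.55) = 1.712×10^-6 K/W
R_outer film = 1/(h_o·A) = 1/(29.2×9.55) = 0.003586 K/W
R_total = 0.196 K/W
Q = ΔT / R_total = 219 / 0.196

Q ≈ 1120 W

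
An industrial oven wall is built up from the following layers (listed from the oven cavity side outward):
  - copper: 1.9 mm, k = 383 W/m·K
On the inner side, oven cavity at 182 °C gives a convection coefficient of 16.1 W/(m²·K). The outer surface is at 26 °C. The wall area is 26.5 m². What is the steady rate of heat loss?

Q ≈ 66600 W

Thermal resistances in series:
R_inner film = 1/(h_i·A) = 1/(16.1×26.5) = 0.002344 K/W
R_copper = L/(kA) = 0.0019/(383×26.5) = 1.872×10^-7 K/W
R_total = 0.002344 K/W
Q = ΔT / R_total = 156 / 0.002344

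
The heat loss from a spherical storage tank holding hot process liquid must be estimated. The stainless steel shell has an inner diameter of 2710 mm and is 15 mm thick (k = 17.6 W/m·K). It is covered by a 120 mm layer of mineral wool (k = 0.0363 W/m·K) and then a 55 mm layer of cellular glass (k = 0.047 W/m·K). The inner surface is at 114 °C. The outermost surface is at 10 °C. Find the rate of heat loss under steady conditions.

Q ≈ 614 W

Each spherical layer contributes R = (1/r_i − 1/r_o)/(4πk):
R_stainless steel shell = (1/1.355 − 1/1.37)/(4π×17.6) = 3.653×10^-5 K/W
R_mineral wool = (1/1.37 − 1/1.49)/(4π×0.0363) = 0.1289 K/W
R_cellular glass = (1/1.49 − 1/1.545)/(4π×0.047) = 0.04045 K/W
R_total = 0.1694 K/W
Q = ΔT/R_total = 104/0.1694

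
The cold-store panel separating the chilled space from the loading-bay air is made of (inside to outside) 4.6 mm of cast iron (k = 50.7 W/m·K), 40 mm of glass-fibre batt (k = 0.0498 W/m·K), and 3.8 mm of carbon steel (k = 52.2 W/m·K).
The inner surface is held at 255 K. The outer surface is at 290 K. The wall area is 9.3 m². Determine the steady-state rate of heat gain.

Q ≈ 405 W

Treating each layer as a thermal resistance in series:
R_cast iron = L/(kA) = 0.0046/(50.7×9.3) = 9.756×10^-6 K/W
R_glass-fibre batt = L/(kA) = 0.04/(0.0498×9.3) = 0.08637 K/W
R_carbon steel = L/(kA) = 0.0038/(52.2×9.3) = 7.828×10^-6 K/W
R_total = 0.08638 K/W
Q = ΔT / R_total = 35 / 0.08638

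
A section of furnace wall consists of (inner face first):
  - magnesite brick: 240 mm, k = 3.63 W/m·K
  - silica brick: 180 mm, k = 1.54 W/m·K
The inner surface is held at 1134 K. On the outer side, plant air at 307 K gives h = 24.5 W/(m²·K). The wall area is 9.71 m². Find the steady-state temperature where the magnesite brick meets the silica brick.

T ≈ 890 K

Series thermal resistances:
R_magnesite brick = L/(kA) = 0.24/(3.63×9.71) = 0.006809 K/W
R_silica brick = L/(kA) = 0.18/(1.54×9.71) = 0.01204 K/W
R_outer film = 1/(h_o·A) = 1/(24.5×9.71) = 0.004204 K/W
R_total = 0.02305 K/W;  Q = ΔT/R_total = 827/0.02305 = 35880 W
T_interface = T_inner − Q·ΣR(inner→interface) = 1134 − 35900×0.006809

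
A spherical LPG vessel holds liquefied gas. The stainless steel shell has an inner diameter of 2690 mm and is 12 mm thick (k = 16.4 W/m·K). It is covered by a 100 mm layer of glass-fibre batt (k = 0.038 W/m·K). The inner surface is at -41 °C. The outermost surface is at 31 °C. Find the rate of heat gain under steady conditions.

Q ≈ 680 W

Spherical conduction: R = (1/r_in − 1/r_out)/(4πk) per layer; series-sum.
R_stainless steel shell = (1/1.345 − 1/1.357)/(4π×16.4) = 3.19×10^-5 K/W
R_glass-fibre batt = (1/1.357 − 1/1.457)/(4π×0.038) = 0.1059 K/W
R_total = 0.1059 K/W
Q = ΔT/R_total = 72/0.1059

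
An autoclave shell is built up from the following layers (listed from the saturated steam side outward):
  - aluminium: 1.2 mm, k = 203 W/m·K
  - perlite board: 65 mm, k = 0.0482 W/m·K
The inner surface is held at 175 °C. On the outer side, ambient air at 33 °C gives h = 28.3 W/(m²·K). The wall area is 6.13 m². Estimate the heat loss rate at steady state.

Q ≈ 629 W

Model the wall as resistances in series:
R_aluminium = L/(kA) = 0.0012/(203×6.13) = 9.643×10^-7 K/W
R_perlite board = L/(kA) = 0.065/(0.0482×6.13) = 0.22 K/W
R_outer film = 1/(h_o·A) = 1/(28.3×6.13) = 0.005764 K/W
R_total = 0.2258 K/W
Q = ΔT / R_total = 142 / 0.2258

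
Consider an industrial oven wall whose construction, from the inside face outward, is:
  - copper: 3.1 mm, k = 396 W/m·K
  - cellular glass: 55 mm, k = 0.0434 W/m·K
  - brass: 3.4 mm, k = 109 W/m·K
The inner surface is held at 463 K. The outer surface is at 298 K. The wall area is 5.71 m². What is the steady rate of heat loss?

Q ≈ 743 W

Model the wall as resistances in series:
R_copper = L/(kA) = 0.0031/(396×5.71) = 1.371×10^-6 K/W
R_cellular glass = L/(kA) = 0.055/(0.0434×5.71) = 0.2219 K/W
R_brass = L/(kA) = 0.0034/(109×5.71) = 5.463×10^-6 K/W
R_total = 0.2219 K/W
Q = ΔT / R_total = 165 / 0.2219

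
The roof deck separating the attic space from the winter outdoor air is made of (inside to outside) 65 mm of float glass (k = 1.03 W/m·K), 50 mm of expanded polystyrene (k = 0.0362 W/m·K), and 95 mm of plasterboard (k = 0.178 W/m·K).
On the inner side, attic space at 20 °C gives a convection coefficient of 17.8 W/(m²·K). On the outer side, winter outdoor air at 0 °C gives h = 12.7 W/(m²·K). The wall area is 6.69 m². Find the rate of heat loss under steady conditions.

Series thermal resistances:
R_inner film = 1/(h_i·A) = 1/(17.8×6.69) = 0.008398 K/W
R_float glass = L/(kA) = 0.065/(1.03×6.69) = 0.009433 K/W
R_expanded polystyrene = L/(kA) = 0.05/(0.0362×6.69) = 0.2065 K/W
R_plasterboard = L/(kA) = 0.095/(0.178×6.69) = 0.07978 K/W
R_outer film = 1/(h_o·A) = 1/(12.7×6.69) = 0.01177 K/W
R_total = 0.3158 K/W
Q = ΔT / R_total = 20 / 0.3158

Q ≈ 63.3 W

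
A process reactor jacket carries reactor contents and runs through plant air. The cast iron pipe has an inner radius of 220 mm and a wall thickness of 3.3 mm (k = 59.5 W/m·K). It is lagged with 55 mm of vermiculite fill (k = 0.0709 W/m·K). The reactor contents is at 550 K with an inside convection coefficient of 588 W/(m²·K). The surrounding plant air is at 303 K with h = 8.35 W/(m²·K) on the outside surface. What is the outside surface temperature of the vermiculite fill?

Radial resistances (cylindrical: R_cond = ln(r_o/r_i)/(2πkL), R_conv = 1/(h·2πrL)):
R_inner film = 1/(h_i·2πr₁L) = 1/(588×2π×0.22×1) = 0.00123 K/W
R_cast iron pipe wall = ln(223.3/220)/(2π×59.5×1) = 3.983×10^-5 K/W
R_vermiculite fill = ln(278.3/223.3)/(2π×0.0709×1) = 0.4943 K/W
R_outer film = 1/(h_o·2πr_oL) = 1/(8.35×2π×0.2783×1) = 0.06849 K/W
R_total = 0.564 K/W
Q = ΔT/R_total = 247/0.564
Q = 438 W/m
T_interface = T_inner − Q·ΣR(inner→interface) = 550 − 438×0.4955

T ≈ 333 K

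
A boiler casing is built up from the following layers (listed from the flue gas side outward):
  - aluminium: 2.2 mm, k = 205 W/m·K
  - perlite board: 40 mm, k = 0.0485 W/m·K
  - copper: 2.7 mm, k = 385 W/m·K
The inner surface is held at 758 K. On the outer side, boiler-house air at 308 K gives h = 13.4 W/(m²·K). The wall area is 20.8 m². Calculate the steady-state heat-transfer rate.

Q ≈ 10400 W

Treating each layer as a thermal resistance in series:
R_aluminium = L/(kA) = 0.0022/(205×20.8) = 5.159×10^-7 K/W
R_perlite board = L/(kA) = 0.04/(0.0485×20.8) = 0.03965 K/W
R_copper = L/(kA) = 0.0027/(385×20.8) = 3.372×10^-7 K/W
R_outer film = 1/(h_o·A) = 1/(13.4×20.8) = 0.003588 K/W
R_total = 0.04324 K/W
Q = ΔT / R_total = 450 / 0.04324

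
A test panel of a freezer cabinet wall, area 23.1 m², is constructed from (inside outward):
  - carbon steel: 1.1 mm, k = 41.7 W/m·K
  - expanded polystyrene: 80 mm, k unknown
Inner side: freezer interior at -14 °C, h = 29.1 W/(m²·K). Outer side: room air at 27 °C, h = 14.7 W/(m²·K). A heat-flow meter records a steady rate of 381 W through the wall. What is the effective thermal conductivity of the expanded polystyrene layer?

Series thermal resistances:
R_inner film = 1/(h_i·A) = 1/(29.1×23.1) = 0.001488 K/W
R_carbon steel = L/(kA) = 0.0011/(41.7×23.1) = 1.142×10^-6 K/W
R_outer film = 1/(h_o·A) = 1/(14.7×23.1) = 0.002945 K/W
Sum of known resistances R_other = 0.004434 K/W
Total R = ΔT/Q = 41/381 = 0.1076 K/W
R_expanded polystyrene = R_total − R_other = 0.1032 K/W
k = L/(R·A) = 0.08/(0.1032×23.1)

k ≈ 0.0336 W/(m·K)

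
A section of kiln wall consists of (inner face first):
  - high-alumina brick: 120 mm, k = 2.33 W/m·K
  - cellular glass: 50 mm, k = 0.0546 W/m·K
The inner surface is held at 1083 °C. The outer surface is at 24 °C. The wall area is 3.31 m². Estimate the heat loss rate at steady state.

Q ≈ 3620 W

Thermal resistances in series:
R_high-alumina brick = L/(kA) = 0.12/(2.33×3.31) = 0.01556 K/W
R_cellular glass = L/(kA) = 0.05/(0.0546×3.31) = 0.2767 K/W
R_total = 0.2922 K/W
Q = ΔT / R_total = 1059 / 0.2922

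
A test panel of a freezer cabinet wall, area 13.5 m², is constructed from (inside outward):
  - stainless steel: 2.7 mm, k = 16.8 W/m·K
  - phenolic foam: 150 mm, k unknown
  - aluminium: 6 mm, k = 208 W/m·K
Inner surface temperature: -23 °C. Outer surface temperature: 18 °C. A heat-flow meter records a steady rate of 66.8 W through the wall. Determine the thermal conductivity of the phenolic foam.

k ≈ 0.0181 W/(m·K)

Using the resistance-network approach (series):
R_stainless steel = L/(kA) = 0.0027/(16.8×13.5) = 1.19×10^-5 K/W
R_aluminium = L/(kA) = 0.006/(208×13.5) = 2.137×10^-6 K/W
Sum of known resistances R_other = 1.404×10^-5 K/W
Total R = ΔT/Q = 41/66.8 = 0.6138 K/W
R_phenolic foam = R_total − R_other = 0.6138 K/W
k = L/(R·A) = 0.15/(0.6138×13.5)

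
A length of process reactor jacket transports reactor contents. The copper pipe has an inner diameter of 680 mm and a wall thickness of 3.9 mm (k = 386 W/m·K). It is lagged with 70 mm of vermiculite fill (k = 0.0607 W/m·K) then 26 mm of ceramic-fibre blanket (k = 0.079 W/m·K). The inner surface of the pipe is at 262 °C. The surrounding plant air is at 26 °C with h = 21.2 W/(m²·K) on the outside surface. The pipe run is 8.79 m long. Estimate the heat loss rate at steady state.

Q ≈ 3320 W

Radial resistances (cylindrical: R_cond = ln(r_o/r_i)/(2πkL), R_conv = 1/(h·2πrL)):
R_copper pipe wall = ln(343.9/340)/(2π×386×8.79) = 5.35×10^-7 K/W
R_vermiculite fill = ln(413.9/343.9)/(2π×0.0607×8.79) = 0.05527 K/W
R_ceramic-fibre blanket = ln(439.9/413.9)/(2π×0.079×8.79) = 0.01396 K/W
R_outer film = 1/(h_o·2πr_oL) = 1/(21.2×2π×0.4399×8.79) = 0.001942 K/W
R_total = 0.07117 K/W
Q = ΔT/R_total = 236/0.07117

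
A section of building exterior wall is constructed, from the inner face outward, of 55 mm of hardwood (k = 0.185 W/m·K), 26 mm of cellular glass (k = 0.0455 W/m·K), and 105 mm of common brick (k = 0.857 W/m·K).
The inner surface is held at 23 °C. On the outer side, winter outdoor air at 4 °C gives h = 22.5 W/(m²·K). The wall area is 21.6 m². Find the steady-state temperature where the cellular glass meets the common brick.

T ≈ 7.06 °C

Thermal resistances in series:
R_hardwood = L/(kA) = 0.055/(0.185×21.6) = 0.01376 K/W
R_cellular glass = L/(kA) = 0.026/(0.0455×21.6) = 0.02646 K/W
R_common brick = L/(kA) = 0.105/(0.857×21.6) = 0.005672 K/W
R_outer film = 1/(h_o·A) = 1/(22.5×21.6) = 0.002058 K/W
R_total = 0.04795 K/W;  Q = ΔT/R_total = 19/0.04795 = 396.3 W
T_interface = T_inner − Q·ΣR(inner→interface) = 23 − 396×0.04022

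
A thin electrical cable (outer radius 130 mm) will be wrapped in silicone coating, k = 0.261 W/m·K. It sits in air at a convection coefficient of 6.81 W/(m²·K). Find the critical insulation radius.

r_cr ≈ 38.3 mm

For a cylinder r_cr = k/h = 0.261/6.81
r_cr = 38.3 mm; since the bare radius (130 mm) is above r_cr, any added insulation will reduce heat loss.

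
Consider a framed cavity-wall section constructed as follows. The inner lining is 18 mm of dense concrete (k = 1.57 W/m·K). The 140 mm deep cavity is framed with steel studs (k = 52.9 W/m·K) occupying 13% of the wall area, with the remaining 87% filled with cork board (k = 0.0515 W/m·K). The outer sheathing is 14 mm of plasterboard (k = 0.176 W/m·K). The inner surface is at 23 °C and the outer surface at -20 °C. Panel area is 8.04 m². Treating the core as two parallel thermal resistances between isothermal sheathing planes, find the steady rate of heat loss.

Q ≈ 3110 W

Sheathing layers in series; stud and cavity paths in parallel between them.
R_inner = 0.018/(1.57×8.04) = 0.001426 K/W
R_stud  = 0.14/(52.9×0.13×8.04) = 0.002532 K/W
R_cav   = 0.14/(0.0515×0.87×8.04) = 0.3886 K/W
1/R_core = 1/R_stud + 1/R_cav → R_core = 0.002516 K/W
R_outer = 0.014/(0.176×8.04) = 0.009894 K/W
R_total = 0.01384 K/W
Q = ΔT/R_total = 43/0.01384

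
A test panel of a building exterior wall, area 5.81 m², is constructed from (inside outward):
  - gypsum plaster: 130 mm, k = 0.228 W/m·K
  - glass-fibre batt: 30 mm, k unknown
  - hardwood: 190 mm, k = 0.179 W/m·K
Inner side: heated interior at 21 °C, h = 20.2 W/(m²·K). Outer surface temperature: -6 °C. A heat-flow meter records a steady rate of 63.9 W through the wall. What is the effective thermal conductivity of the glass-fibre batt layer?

k ≈ 0.0388 W/(m·K)

Model the wall as resistances in series:
R_inner film = 1/(h_i·A) = 1/(20.2×5.81) = 0.008521 K/W
R_gypsum plaster = L/(kA) = 0.13/(0.228×5.81) = 0.09814 K/W
R_hardwood = L/(kA) = 0.19/(0.179×5.81) = 0.1827 K/W
Sum of known resistances R_other = 0.2894 K/W
Total R = ΔT/Q = 27/63.9 = 0.4225 K/W
R_glass-fibre batt = R_total − R_other = 0.1332 K/W
k = L/(R·A) = 0.03/(0.1332×5.81)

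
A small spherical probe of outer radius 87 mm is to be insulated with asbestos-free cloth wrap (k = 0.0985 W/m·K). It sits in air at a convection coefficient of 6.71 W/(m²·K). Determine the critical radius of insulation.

r_cr ≈ 29.4 mm

For a sphere r_cr = 2k/h = 2×0.0985/6.71
r_cr = 29.4 mm; since the bare radius (87 mm) is above r_cr, any added insulation will reduce heat loss.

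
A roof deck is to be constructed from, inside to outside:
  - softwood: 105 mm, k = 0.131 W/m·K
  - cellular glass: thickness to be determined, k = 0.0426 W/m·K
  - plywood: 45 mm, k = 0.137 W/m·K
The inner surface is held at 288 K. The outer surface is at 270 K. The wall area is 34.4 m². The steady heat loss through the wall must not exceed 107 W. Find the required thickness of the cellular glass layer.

L ≈ 198 mm

Series thermal resistances:
R_softwood = L/(kA) = 0.105/(0.131×34.4) = 0.0233 K/W
R_plywood = L/(kA) = 0.045/(0.137×34.4) = 0.009548 K/W
Sum of the known resistances R_other = 0.03285 K/W
Required total resistance R_tot = ΔT/Q_allow = 18/107 = 0.1682 K/W
R_cellular glass = R_tot − R_other = 0.1354 K/W
L = R·k·A = 0.1354×0.0426×34.4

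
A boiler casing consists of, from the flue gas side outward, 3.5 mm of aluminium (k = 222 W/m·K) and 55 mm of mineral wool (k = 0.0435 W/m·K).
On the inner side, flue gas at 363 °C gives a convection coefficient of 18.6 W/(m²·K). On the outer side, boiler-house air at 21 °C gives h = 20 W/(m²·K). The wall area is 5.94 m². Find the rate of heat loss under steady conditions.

Using the resistance-network approach (series):
R_inner film = 1/(h_i·A) = 1/(18.6×5.94) = 0.009051 K/W
R_aluminium = L/(kA) = 0.0035/(222×5.94) = 2.654×10^-6 K/W
R_mineral wool = L/(kA) = 0.055/(0.0435×5.94) = 0.2129 K/W
R_outer film = 1/(h_o·A) = 1/(20×5.94) = 0.008418 K/W
R_total = 0.2303 K/W
Q = ΔT / R_total = 342 / 0.2303

Q ≈ 1480 W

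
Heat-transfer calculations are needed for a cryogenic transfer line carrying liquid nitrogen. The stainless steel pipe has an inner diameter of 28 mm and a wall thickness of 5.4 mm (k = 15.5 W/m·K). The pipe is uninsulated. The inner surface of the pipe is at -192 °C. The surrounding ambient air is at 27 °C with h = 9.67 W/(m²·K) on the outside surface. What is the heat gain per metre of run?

q′ ≈ 257 W/m

Per-layer cylindrical resistances, series-summed:
R_stainless steel pipe wall = ln(19.4/14)/(2π×15.5×1) = 0.00335 K/W
R_outer film = 1/(h_o·2πr_oL) = 1/(9.67×2π×0.0194×1) = 0.8484 K/W
R_total = 0.8517 K/W
Q = ΔT/R_total = 219/0.8517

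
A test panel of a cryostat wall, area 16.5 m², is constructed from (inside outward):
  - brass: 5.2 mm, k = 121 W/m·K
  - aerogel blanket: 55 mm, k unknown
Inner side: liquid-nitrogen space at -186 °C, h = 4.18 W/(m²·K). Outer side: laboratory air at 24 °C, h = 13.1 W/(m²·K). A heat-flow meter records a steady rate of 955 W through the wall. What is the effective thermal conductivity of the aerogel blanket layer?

Thermal resistances in series:
R_inner film = 1/(h_i·A) = 1/(4.18×16.5) = 0.0145 K/W
R_brass = L/(kA) = 0.0052/(121×16.5) = 2.605×10^-6 K/W
R_outer film = 1/(h_o·A) = 1/(13.1×16.5) = 0.004626 K/W
Sum of known resistances R_other = 0.01913 K/W
Total R = ΔT/Q = 210/955 = 0.2199 K/W
R_aerogel blanket = R_total − R_other = 0.2008 K/W
k = L/(R·A) = 0.055/(0.2008×16.5)

k ≈ 0.0166 W/(m·K)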